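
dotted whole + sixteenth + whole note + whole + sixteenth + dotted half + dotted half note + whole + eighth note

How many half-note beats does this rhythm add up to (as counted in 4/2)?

One half-note beat = 8 sixteenth notes.
Working in sixteenth notes: dotted whole = 24; sixteenth = 1; whole note = 16; whole = 16; sixteenth = 1; dotted half = 12; dotted half note = 12; whole = 16; eighth note = 2.
Altogether 24 + 1 + 16 + 16 + 1 + 12 + 12 + 16 + 2 = 100.
100 ÷ 8 = 12.5 beats.

12.5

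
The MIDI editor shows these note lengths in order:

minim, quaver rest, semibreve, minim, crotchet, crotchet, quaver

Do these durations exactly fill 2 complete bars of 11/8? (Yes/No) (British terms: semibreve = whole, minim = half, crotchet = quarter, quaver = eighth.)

One bar of 11/8 = 11 eighth notes, so 2 bars = 22.
Express everything in eighth notes: minim = 4; quaver rest = 1; semibreve = 8; minim = 4; crotchet = 2; crotchet = 2; quaver = 1.
Altogether 4 + 1 + 8 + 4 + 2 + 2 + 1 = 22.
22 equals 22, so the answer is Yes.

Yes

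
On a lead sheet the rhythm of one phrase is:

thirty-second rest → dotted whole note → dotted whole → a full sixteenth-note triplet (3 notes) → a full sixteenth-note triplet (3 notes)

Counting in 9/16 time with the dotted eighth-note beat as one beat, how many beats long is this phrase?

One dotted eighth-note beat = 6 thirty-second notes.
In thirty-second notes: thirty-second rest = 1; dotted whole note = 48; dotted whole = 48; a full sixteenth-note triplet (3 notes) (three triplet sixteenths span one eighth) = 4; a full sixteenth-note triplet (3 notes) (three triplet sixteenths span one eighth) = 4.
Adding: 1 + 48 + 48 + 4 + 4 = 105.
105 ÷ 6 = 17.5 beats.

17.5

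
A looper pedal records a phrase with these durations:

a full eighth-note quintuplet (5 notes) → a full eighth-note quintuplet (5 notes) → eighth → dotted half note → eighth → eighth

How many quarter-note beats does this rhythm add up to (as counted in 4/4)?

8.5

One quarter-note beat = 2 eighth notes.
Express everything in eighth notes: a full eighth-note quintuplet (5 notes) (five quintuplet eighths span one half) = 4; a full eighth-note quintuplet (5 notes) (five quintuplet eighths span one half) = 4; eighth = 1; dotted half note = 6; eighth = 1; eighth = 1.
Total: 4 + 4 + 1 + 6 + 1 + 1 = 17.
17 ÷ 2 = 8.5 beats.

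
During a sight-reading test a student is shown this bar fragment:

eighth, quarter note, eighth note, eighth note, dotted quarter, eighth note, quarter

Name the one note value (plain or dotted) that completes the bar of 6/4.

eighth note

The bar of 6/4 = 12 eighth notes.
Convert each value to eighth notes: eighth = 1; quarter note = 2; eighth note = 1; eighth note = 1; dotted quarter = 3; eighth note = 1; quarter = 2.
Sum: 1 + 2 + 1 + 1 + 3 + 1 + 2 = 11.
Remaining: 12 − 11 = 1 eighth note, which is a eighth note.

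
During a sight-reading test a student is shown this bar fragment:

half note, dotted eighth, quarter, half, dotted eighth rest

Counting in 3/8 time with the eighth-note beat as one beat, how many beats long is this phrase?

One eighth-note beat = 2 sixteenth notes.
Working in sixteenth notes: half note = 8; dotted eighth = 3; quarter = 4; half = 8; dotted eighth rest = 3.
Adding: 8 + 3 + 4 + 8 + 3 = 26.
26 ÷ 2 = 13 beats.

13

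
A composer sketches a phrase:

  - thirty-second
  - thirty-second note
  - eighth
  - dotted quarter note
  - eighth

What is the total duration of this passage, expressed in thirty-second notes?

22

Express everything in thirty-second notes: thirty-second = 1; thirty-second note = 1; eighth = 4; dotted quarter note = 12; eighth = 4.
Sum: 1 + 1 + 4 + 12 + 4 = 22 thirty-second notes.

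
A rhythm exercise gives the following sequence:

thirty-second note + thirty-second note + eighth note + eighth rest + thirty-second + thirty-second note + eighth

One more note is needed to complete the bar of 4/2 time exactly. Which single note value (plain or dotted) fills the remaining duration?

The bar of 4/2 = 64 thirty-second notes.
Each duration in thirty-second notes: thirty-second note = 1; thirty-second note = 1; eighth note = 4; eighth rest = 4; thirty-second = 1; thirty-second note = 1; eighth = 4.
Adding: 1 + 1 + 4 + 4 + 1 + 1 + 4 = 16.
Remaining: 64 − 16 = 48 thirty-second notes, which is a dotted whole note.

dotted whole note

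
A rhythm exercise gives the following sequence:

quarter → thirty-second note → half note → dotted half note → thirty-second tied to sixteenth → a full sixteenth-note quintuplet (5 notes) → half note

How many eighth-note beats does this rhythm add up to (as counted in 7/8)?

19

One eighth-note beat = 4 thirty-second notes.
Convert each value to thirty-second notes: quarter = 8; thirty-second note = 1; half note = 16; dotted half note = 24; thirty-second tied to sixteenth (thirty-second + sixteenth) = 3; a full sixteenth-note quintuplet (5 notes) (five quintuplet sixteenths span one quarter) = 8; half note = 16.
Total: 8 + 1 + 16 + 24 + 3 + 8 + 16 = 76.
76 ÷ 4 = 19 beats.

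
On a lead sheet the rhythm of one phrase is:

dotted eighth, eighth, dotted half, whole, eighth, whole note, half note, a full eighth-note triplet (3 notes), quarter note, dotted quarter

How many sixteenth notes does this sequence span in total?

73

Express everything in sixteenth notes: dotted eighth = 3; eighth = 2; dotted half = 12; whole = 16; eighth = 2; whole note = 16; half note = 8; a full eighth-note triplet (3 notes) (three triplet eighths span one quarter) = 4; quarter note = 4; dotted quarter = 6.
Altogether 3 + 2 + 12 + 16 + 2 + 16 + 8 + 4 + 4 + 6 = 73 sixteenth notes.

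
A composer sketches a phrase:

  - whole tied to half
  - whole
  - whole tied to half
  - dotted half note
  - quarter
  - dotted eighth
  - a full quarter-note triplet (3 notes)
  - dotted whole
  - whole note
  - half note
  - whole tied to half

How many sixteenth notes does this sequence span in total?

163

Convert each value to sixteenth notes: whole tied to half (whole + half) = 24; whole = 16; whole tied to half (whole + half) = 24; dotted half note = 12; quarter = 4; dotted eighth = 3; a full quarter-note triplet (3 notes) (three triplet quarters span one half) = 8; dotted whole = 24; whole note = 16; half note = 8; whole tied to half (whole + half) = 24.
Total: 24 + 16 + 24 + 12 + 4 + 3 + 8 + 24 + 16 + 8 + 24 = 163 sixteenth notes.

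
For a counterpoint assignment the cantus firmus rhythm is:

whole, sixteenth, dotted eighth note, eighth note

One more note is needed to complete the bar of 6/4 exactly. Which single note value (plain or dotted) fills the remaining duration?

eighth note

The bar of 6/4 = 24 sixteenth notes.
Each duration in sixteenth notes: whole = 16; sixteenth = 1; dotted eighth note = 3; eighth note = 2.
Total: 16 + 1 + 3 + 2 = 22.
Remaining: 24 − 22 = 2 sixteenth notes, which is a eighth note.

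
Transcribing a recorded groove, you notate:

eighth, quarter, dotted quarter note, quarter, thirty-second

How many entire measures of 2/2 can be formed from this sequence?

One bar of 2/2 = 32 thirty-second notes.
Each duration in thirty-second notes: eighth = 4; quarter = 8; dotted quarter note = 12; quarter = 8; thirty-second = 1.
Altogether 4 + 8 + 12 + 8 + 1 = 33.
33 ÷ 32 = 1 complete bar with 1 left over.

1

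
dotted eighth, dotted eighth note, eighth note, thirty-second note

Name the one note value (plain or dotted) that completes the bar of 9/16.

thirty-second note

The bar of 9/16 = 18 thirty-second notes.
Working in thirty-second notes: dotted eighth = 6; dotted eighth note = 6; eighth note = 4; thirty-second note = 1.
Total: 6 + 6 + 4 + 1 = 17.
Remaining: 18 − 17 = 1 thirty-second note, which is a thirty-second note.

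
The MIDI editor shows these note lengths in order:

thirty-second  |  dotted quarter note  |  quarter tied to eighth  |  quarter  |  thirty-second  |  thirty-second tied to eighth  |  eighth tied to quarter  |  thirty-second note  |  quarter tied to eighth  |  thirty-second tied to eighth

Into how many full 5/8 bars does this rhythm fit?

3

One bar of 5/8 = 20 thirty-second notes.
Convert each value to thirty-second notes: thirty-second = 1; dotted quarter note = 12; quarter tied to eighth (quarter + eighth) = 12; quarter = 8; thirty-second = 1; thirty-second tied to eighth (thirty-second + eighth) = 5; eighth tied to quarter (eighth + quarter) = 12; thirty-second note = 1; quarter tied to eighth (quarter + eighth) = 12; thirty-second tied to eighth (thirty-second + eighth) = 5.
Altogether 1 + 12 + 12 + 8 + 1 + 5 + 12 + 1 + 12 + 5 = 69.
69 ÷ 20 = 3 complete bars with 9 left over.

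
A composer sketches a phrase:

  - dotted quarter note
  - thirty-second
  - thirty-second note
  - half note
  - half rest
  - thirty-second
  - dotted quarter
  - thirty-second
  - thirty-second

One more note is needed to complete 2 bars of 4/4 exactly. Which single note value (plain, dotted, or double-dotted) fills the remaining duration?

2 bars of 4/4 = 64 thirty-second notes.
Express everything in thirty-second notes: dotted quarter note = 12; thirty-second = 1; thirty-second note = 1; half note = 16; half rest = 16; thirty-second = 1; dotted quarter = 12; thirty-second = 1; thirty-second = 1.
Total: 12 + 1 + 1 + 16 + 16 + 1 + 12 + 1 + 1 = 61.
Remaining: 64 − 61 = 3 thirty-second notes, which is a dotted sixteenth note.

dotted sixteenth note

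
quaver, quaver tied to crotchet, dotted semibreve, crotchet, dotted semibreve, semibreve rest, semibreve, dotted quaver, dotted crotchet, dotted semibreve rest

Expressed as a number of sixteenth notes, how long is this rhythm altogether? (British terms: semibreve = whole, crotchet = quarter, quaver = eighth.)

Working in sixteenth notes: quaver = 2; quaver tied to crotchet (quaver + crotchet) = 6; dotted semibreve = 24; crotchet = 4; dotted semibreve = 24; semibreve rest = 16; semibreve = 16; dotted quaver = 3; dotted crotchet = 6; dotted semibreve rest = 24.
Adding: 2 + 6 + 24 + 4 + 24 + 16 + 16 + 3 + 6 + 24 = 125 sixteenth notes.

125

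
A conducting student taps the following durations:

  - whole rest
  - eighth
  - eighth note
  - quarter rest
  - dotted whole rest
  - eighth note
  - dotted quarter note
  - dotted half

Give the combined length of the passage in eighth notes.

Working in eighth notes: whole rest = 8; eighth = 1; eighth note = 1; quarter rest = 2; dotted whole rest = 12; eighth note = 1; dotted quarter note = 3; dotted half = 6.
Adding: 8 + 1 + 1 + 2 + 12 + 1 + 3 + 6 = 34 eighth notes.

34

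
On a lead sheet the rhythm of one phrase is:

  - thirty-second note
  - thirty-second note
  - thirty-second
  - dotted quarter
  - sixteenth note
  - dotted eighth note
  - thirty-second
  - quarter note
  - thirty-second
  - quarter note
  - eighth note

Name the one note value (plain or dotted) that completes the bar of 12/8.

dotted sixteenth note

The bar of 12/8 = 48 thirty-second notes.
Each duration in thirty-second notes: thirty-second note = 1; thirty-second note = 1; thirty-second = 1; dotted quarter = 12; sixteenth note = 2; dotted eighth note = 6; thirty-second = 1; quarter note = 8; thirty-second = 1; quarter note = 8; eighth note = 4.
Adding: 1 + 1 + 1 + 12 + 2 + 6 + 1 + 8 + 1 + 8 + 4 = 45.
Remaining: 48 − 45 = 3 thirty-second notes, which is a dotted sixteenth note.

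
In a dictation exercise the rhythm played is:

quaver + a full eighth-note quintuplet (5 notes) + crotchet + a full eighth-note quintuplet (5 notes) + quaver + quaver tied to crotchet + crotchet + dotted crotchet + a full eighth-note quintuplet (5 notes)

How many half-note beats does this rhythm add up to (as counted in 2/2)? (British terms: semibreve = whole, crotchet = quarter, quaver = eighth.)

One half-note beat = 4 eighth notes.
In eighth notes: quaver = 1; a full eighth-note quintuplet (5 notes) (five quintuplet eighths span one half) = 4; crotchet = 2; a full eighth-note quintuplet (5 notes) (five quintuplet eighths span one half) = 4; quaver = 1; quaver tied to crotchet (quaver + crotchet) = 3; crotchet = 2; dotted crotchet = 3; a full eighth-note quintuplet (5 notes) (five quintuplet eighths span one half) = 4.
Total: 1 + 4 + 2 + 4 + 1 + 3 + 2 + 3 + 4 = 24.
24 ÷ 4 = 6 beats.

6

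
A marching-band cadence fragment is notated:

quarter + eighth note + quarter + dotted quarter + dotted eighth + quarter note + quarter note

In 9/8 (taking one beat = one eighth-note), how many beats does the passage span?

13.5

One eighth-note beat = 2 sixteenth notes.
Convert each value to sixteenth notes: quarter = 4; eighth note = 2; quarter = 4; dotted quarter = 6; dotted eighth = 3; quarter note = 4; quarter note = 4.
Adding: 4 + 2 + 4 + 6 + 3 + 4 + 4 = 27.
27 ÷ 2 = 13.5 beats.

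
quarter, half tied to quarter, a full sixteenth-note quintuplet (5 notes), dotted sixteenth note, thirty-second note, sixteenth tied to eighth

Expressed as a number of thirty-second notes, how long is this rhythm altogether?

In thirty-second notes: quarter = 8; half tied to quarter (half + quarter) = 24; a full sixteenth-note quintuplet (5 notes) (five quintuplet sixteenths span one quarter) = 8; dotted sixteenth note = 3; thirty-second note = 1; sixteenth tied to eighth (sixteenth + eighth) = 6.
Adding: 8 + 24 + 8 + 3 + 1 + 6 = 50 thirty-second notes.

50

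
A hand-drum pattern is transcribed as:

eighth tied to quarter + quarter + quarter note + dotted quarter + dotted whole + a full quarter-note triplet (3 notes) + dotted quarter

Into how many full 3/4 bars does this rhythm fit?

4

One bar of 3/4 = 6 eighth notes.
In eighth notes: eighth tied to quarter (eighth + quarter) = 3; quarter = 2; quarter note = 2; dotted quarter = 3; dotted whole = 12; a full quarter-note triplet (3 notes) (three triplet quarters span one half) = 4; dotted quarter = 3.
Sum: 3 + 2 + 2 + 3 + 12 + 4 + 3 = 29.
29 ÷ 6 = 4 complete bars with 5 left over.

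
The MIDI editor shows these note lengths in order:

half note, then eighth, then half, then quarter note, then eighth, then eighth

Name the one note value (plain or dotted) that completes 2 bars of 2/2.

dotted quarter note

2 bars of 2/2 = 16 eighth notes.
Each duration in eighth notes: half note = 4; eighth = 1; half = 4; quarter note = 2; eighth = 1; eighth = 1.
Total: 4 + 1 + 4 + 2 + 1 + 1 = 13.
Remaining: 16 − 13 = 3 eighth notes, which is a dotted quarter note.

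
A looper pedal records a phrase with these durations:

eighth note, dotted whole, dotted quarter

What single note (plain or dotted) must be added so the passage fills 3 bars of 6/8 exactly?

3 bars of 6/8 = 18 eighth notes.
In eighth notes: eighth note = 1; dotted whole = 12; dotted quarter = 3.
Altogether 1 + 12 + 3 = 16.
Remaining: 18 − 16 = 2 eighth notes, which is a quarter note.

quarter note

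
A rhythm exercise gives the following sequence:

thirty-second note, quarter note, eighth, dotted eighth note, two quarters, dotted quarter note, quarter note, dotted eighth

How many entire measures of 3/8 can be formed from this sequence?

5

One bar of 3/8 = 12 thirty-second notes.
Each duration in thirty-second notes: thirty-second note = 1; quarter note = 8; eighth = 4; dotted eighth note = 6; quarter = 8; quarter = 8; dotted quarter note = 12; quarter note = 8; dotted eighth = 6.
Sum: 1 + 8 + 4 + 6 + 8 + 8 + 12 + 8 + 6 = 61.
61 ÷ 12 = 5 complete bars with 1 left over.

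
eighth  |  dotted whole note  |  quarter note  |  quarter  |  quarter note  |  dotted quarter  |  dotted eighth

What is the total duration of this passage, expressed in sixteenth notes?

In sixteenth notes: eighth = 2; dotted whole note = 24; quarter note = 4; quarter = 4; quarter note = 4; dotted quarter = 6; dotted eighth = 3.
Altogether 2 + 24 + 4 + 4 + 4 + 6 + 3 = 47 sixteenth notes.

47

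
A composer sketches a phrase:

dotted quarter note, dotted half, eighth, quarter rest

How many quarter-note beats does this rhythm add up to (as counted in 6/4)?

One quarter-note beat = 2 eighth notes.
Working in eighth notes: dotted quarter note = 3; dotted half = 6; eighth = 1; quarter rest = 2.
Sum: 3 + 6 + 1 + 2 = 12.
12 ÷ 2 = 6 beats.

6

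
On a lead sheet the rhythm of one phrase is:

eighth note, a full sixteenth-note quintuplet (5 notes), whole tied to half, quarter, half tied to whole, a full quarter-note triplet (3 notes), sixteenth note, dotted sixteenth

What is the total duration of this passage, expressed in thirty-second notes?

137

Express everything in thirty-second notes: eighth note = 4; a full sixteenth-note quintuplet (5 notes) (five quintuplet sixteenths span one quarter) = 8; whole tied to half (whole + half) = 48; quarter = 8; half tied to whole (half + whole) = 48; a full quarter-note triplet (3 notes) (three triplet quarters span one half) = 16; sixteenth note = 2; dotted sixteenth = 3.
Total: 4 + 8 + 48 + 8 + 48 + 16 + 2 + 3 = 137 thirty-second notes.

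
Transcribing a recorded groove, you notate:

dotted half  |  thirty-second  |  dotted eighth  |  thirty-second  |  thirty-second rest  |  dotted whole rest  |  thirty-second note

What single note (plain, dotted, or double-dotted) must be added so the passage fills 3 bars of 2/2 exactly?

3 bars of 2/2 = 96 thirty-second notes.
Working in thirty-second notes: dotted half = 24; thirty-second = 1; dotted eighth = 6; thirty-second = 1; thirty-second rest = 1; dotted whole rest = 48; thirty-second note = 1.
Adding: 24 + 1 + 6 + 1 + 1 + 48 + 1 = 82.
Remaining: 96 − 82 = 14 thirty-second notes, which is a double-dotted quarter note.

double-dotted quarter note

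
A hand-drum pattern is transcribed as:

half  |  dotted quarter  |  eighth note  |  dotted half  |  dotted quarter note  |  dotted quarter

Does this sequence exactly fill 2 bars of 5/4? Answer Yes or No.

One bar of 5/4 = 10 eighth notes, so 2 bars = 20.
Each duration in eighth notes: half = 4; dotted quarter = 3; eighth note = 1; dotted half = 6; dotted quarter note = 3; dotted quarter = 3.
Sum: 4 + 3 + 1 + 6 + 3 + 3 = 20.
20 equals 20, so the answer is Yes.

Yes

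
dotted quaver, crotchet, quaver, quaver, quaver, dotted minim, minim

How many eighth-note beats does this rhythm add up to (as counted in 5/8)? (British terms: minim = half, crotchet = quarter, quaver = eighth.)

One eighth-note beat = 2 sixteenth notes.
Each duration in sixteenth notes: dotted quaver = 3; crotchet = 4; quaver = 2; quaver = 2; quaver = 2; dotted minim = 12; minim = 8.
Total: 3 + 4 + 2 + 2 + 2 + 12 + 8 = 33.
33 ÷ 2 = 16.5 beats.

16.5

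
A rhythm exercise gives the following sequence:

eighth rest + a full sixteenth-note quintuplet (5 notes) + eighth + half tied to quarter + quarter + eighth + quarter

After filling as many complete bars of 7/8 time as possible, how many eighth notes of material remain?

One bar of 7/8 = 7 eighth notes.
Working in eighth notes: eighth rest = 1; a full sixteenth-note quintuplet (5 notes) (five quintuplet sixteenths span one quarter) = 2; eighth = 1; half tied to quarter (half + quarter) = 6; quarter = 2; eighth = 1; quarter = 2.
Adding: 1 + 2 + 1 + 6 + 2 + 1 + 2 = 15.
15 ÷ 7 = 2 complete bars with 1 eighth note remaining.

1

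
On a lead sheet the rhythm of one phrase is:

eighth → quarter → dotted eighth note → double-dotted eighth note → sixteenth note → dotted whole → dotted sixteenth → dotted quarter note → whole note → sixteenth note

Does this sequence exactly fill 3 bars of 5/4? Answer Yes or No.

One bar of 5/4 = 40 thirty-second notes, so 3 bars = 120.
Working in thirty-second notes: eighth = 4; quarter = 8; dotted eighth note = 6; double-dotted eighth note = 7; sixteenth note = 2; dotted whole = 48; dotted sixteenth = 3; dotted quarter note = 12; whole note = 32; sixteenth note = 2.
Altogether 4 + 8 + 6 + 7 + 2 + 48 + 3 + 12 + 32 + 2 = 124.
124 exceeds 120, so the answer is No.

No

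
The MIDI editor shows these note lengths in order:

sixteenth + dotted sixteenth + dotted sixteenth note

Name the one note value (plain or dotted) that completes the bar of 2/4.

The bar of 2/4 = 16 thirty-second notes.
In thirty-second notes: sixteenth = 2; dotted sixteenth = 3; dotted sixteenth note = 3.
Total: 2 + 3 + 3 = 8.
Remaining: 16 − 8 = 8 thirty-second notes, which is a quarter note.

quarter note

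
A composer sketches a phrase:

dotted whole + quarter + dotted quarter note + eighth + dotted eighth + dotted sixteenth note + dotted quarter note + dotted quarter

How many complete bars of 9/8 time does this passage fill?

One bar of 9/8 = 36 thirty-second notes.
Each duration in thirty-second notes: dotted whole = 48; quarter = 8; dotted quarter note = 12; eighth = 4; dotted eighth = 6; dotted sixteenth note = 3; dotted quarter note = 12; dotted quarter = 12.
Total: 48 + 8 + 12 + 4 + 6 + 3 + 12 + 12 = 105.
105 ÷ 36 = 2 complete bars with 33 left over.

2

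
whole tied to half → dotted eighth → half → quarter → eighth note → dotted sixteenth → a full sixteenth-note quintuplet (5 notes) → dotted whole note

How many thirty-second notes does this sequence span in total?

In thirty-second notes: whole tied to half (whole + half) = 48; dotted eighth = 6; half = 16; quarter = 8; eighth note = 4; dotted sixteenth = 3; a full sixteenth-note quintuplet (5 notes) (five quintuplet sixteenths span one quarter) = 8; dotted whole note = 48.
Adding: 48 + 6 + 16 + 8 + 4 + 3 + 8 + 48 = 141 thirty-second notes.

141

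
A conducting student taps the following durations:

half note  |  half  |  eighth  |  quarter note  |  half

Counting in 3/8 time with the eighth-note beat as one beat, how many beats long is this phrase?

15

One eighth-note beat = 2 sixteenth notes.
Working in sixteenth notes: half note = 8; half = 8; eighth = 2; quarter note = 4; half = 8.
Altogether 8 + 8 + 2 + 4 + 8 = 30.
30 ÷ 2 = 15 beats.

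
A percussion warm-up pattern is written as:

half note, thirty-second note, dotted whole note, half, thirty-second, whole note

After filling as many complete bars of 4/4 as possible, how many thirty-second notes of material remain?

18

One bar of 4/4 = 32 thirty-second notes.
Express everything in thirty-second notes: half note = 16; thirty-second note = 1; dotted whole note = 48; half = 16; thirty-second = 1; whole note = 32.
Total: 16 + 1 + 48 + 16 + 1 + 32 = 114.
114 ÷ 32 = 3 complete bars with 18 thirty-second notes remaining.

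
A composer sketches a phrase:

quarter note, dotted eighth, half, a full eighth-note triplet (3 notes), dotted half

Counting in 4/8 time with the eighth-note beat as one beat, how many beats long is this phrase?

15.5

One eighth-note beat = 2 sixteenth notes.
Working in sixteenth notes: quarter note = 4; dotted eighth = 3; half = 8; a full eighth-note triplet (3 notes) (three triplet eighths span one quarter) = 4; dotted half = 12.
Adding: 4 + 3 + 8 + 4 + 12 = 31.
31 ÷ 2 = 15.5 beats.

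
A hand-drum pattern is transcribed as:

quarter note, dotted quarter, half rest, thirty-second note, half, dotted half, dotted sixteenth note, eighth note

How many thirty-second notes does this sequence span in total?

84

Working in thirty-second notes: quarter note = 8; dotted quarter = 12; half rest = 16; thirty-second note = 1; half = 16; dotted half = 24; dotted sixteenth note = 3; eighth note = 4.
Adding: 8 + 12 + 16 + 1 + 16 + 24 + 3 + 4 = 84 thirty-second notes.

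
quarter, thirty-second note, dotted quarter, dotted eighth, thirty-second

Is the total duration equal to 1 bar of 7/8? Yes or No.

Yes

One bar of 7/8 = 28 thirty-second notes.
Each duration in thirty-second notes: quarter = 8; thirty-second note = 1; dotted quarter = 12; dotted eighth = 6; thirty-second = 1.
Altogether 8 + 1 + 12 + 6 + 1 = 28.
28 equals 28, so the answer is Yes.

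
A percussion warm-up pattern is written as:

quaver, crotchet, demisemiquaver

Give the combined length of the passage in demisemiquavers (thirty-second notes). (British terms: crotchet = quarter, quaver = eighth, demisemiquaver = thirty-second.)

13

Working in thirty-second notes: quaver = 4; crotchet = 8; demisemiquaver = 1.
Adding: 4 + 8 + 1 = 13 thirty-second notes.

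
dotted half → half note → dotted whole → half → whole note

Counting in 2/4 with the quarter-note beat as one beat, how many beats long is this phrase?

17

One quarter-note beat = 2 eighth notes.
Working in eighth notes: dotted half = 6; half note = 4; dotted whole = 12; half = 4; whole note = 8.
Total: 6 + 4 + 12 + 4 + 8 = 34.
34 ÷ 2 = 17 beats.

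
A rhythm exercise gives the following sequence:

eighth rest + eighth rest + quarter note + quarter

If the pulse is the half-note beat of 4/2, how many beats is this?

1.5

One half-note beat = 4 eighth notes.
Express everything in eighth notes: eighth rest = 1; eighth rest = 1; quarter note = 2; quarter = 2.
Sum: 1 + 1 + 2 + 2 = 6.
6 ÷ 4 = 1.5 beats.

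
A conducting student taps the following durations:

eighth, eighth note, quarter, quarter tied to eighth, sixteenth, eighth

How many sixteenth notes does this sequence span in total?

Convert each value to sixteenth notes: eighth = 2; eighth note = 2; quarter = 4; quarter tied to eighth (quarter + eighth) = 6; sixteenth = 1; eighth = 2.
Altogether 2 + 2 + 4 + 6 + 1 + 2 = 17 sixteenth notes.

17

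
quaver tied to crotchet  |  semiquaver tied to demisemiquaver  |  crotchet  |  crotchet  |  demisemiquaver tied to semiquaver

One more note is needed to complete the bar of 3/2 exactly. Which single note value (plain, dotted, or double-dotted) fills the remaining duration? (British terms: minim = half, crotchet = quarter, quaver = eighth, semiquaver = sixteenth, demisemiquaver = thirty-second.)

double-dotted quarter note

The bar of 3/2 = 48 thirty-second notes.
Working in thirty-second notes: quaver tied to crotchet (quaver + crotchet) = 12; semiquaver tied to demisemiquaver (semiquaver + demisemiquaver) = 3; crotchet = 8; crotchet = 8; demisemiquaver tied to semiquaver (demisemiquaver + semiquaver) = 3.
Sum: 12 + 3 + 8 + 8 + 3 = 34.
Remaining: 48 − 34 = 14 thirty-second notes, which is a double-dotted quarter note.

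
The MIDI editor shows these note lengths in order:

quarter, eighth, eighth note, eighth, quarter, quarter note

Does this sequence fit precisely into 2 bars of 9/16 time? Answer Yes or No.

One bar of 9/16 = 9 sixteenth notes, so 2 bars = 18.
Convert each value to sixteenth notes: quarter = 4; eighth = 2; eighth note = 2; eighth = 2; quarter = 4; quarter note = 4.
Altogether 4 + 2 + 2 + 2 + 4 + 4 = 18.
18 equals 18, so the answer is Yes.

Yes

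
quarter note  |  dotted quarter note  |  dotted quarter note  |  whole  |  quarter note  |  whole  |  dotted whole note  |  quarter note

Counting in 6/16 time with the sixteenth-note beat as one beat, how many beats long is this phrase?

One sixteenth-note beat = 2 thirty-second notes.
Convert each value to thirty-second notes: quarter note = 8; dotted quarter note = 12; dotted quarter note = 12; whole = 32; quarter note = 8; whole = 32; dotted whole note = 48; quarter note = 8.
Total: 8 + 12 + 12 + 32 + 8 + 32 + 48 + 8 = 160.
160 ÷ 2 = 80 beats.

80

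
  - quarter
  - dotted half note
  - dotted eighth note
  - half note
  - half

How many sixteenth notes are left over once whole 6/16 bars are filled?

One bar of 6/16 = 6 sixteenth notes.
Working in sixteenth notes: quarter = 4; dotted half note = 12; dotted eighth note = 3; half note = 8; half = 8.
Adding: 4 + 12 + 3 + 8 + 8 = 35.
35 ÷ 6 = 5 complete bars with 5 sixteenth notes remaining.

5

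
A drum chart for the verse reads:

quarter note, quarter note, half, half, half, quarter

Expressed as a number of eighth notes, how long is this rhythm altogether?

Working in eighth notes: quarter note = 2; quarter note = 2; half = 4; half = 4; half = 4; quarter = 2.
Total: 2 + 2 + 4 + 4 + 4 + 2 = 18 eighth notes.

18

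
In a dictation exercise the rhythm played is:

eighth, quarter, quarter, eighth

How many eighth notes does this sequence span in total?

6

Each duration in eighth notes: eighth = 1; quarter = 2; quarter = 2; eighth = 1.
Altogether 1 + 2 + 2 + 1 = 6 eighth notes.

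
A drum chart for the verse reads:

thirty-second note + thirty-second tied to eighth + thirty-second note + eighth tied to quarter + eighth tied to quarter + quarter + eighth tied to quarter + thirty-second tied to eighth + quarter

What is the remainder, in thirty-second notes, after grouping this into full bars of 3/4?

One bar of 3/4 = 24 thirty-second notes.
Each duration in thirty-second notes: thirty-second note = 1; thirty-second tied to eighth (thirty-second + eighth) = 5; thirty-second note = 1; eighth tied to quarter (eighth + quarter) = 12; eighth tied to quarter (eighth + quarter) = 12; quarter = 8; eighth tied to quarter (eighth + quarter) = 12; thirty-second tied to eighth (thirty-second + eighth) = 5; quarter = 8.
Sum: 1 + 5 + 1 + 12 + 12 + 8 + 12 + 5 + 8 = 64.
64 ÷ 24 = 2 complete bars with 16 thirty-second notes remaining.

16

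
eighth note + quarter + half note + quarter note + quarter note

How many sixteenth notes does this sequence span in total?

22

In sixteenth notes: eighth note = 2; quarter = 4; half note = 8; quarter note = 4; quarter note = 4.
Total: 2 + 4 + 8 + 4 + 4 = 22 sixteenth notes.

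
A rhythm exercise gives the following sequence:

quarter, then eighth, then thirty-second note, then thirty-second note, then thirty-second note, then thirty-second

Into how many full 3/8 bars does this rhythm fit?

One bar of 3/8 = 12 thirty-second notes.
In thirty-second notes: quarter = 8; eighth = 4; thirty-second note = 1; thirty-second note = 1; thirty-second note = 1; thirty-second = 1.
Total: 8 + 4 + 1 + 1 + 1 + 1 = 16.
16 ÷ 12 = 1 complete bar with 4 left over.

1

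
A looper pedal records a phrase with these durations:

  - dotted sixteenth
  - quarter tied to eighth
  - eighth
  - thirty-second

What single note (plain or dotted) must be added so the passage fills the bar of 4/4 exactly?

The bar of 4/4 = 32 thirty-second notes.
Working in thirty-second notes: dotted sixteenth = 3; quarter tied to eighth (quarter + eighth) = 12; eighth = 4; thirty-second = 1.
Altogether 3 + 12 + 4 + 1 = 20.
Remaining: 32 − 20 = 12 thirty-second notes, which is a dotted quarter note.

dotted quarter note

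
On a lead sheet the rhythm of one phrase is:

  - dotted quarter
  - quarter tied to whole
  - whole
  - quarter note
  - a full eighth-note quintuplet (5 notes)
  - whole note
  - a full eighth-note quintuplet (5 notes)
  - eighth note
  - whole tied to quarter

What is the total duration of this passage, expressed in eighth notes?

50

Each duration in eighth notes: dotted quarter = 3; quarter tied to whole (quarter + whole) = 10; whole = 8; quarter note = 2; a full eighth-note quintuplet (5 notes) (five quintuplet eighths span one half) = 4; whole note = 8; a full eighth-note quintuplet (5 notes) (five quintuplet eighths span one half) = 4; eighth note = 1; whole tied to quarter (whole + quarter) = 10.
Total: 3 + 10 + 8 + 2 + 4 + 8 + 4 + 1 + 10 = 50 eighth notes.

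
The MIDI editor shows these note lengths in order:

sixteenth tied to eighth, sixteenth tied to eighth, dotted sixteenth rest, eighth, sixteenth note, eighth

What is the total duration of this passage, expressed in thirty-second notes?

25

Each duration in thirty-second notes: sixteenth tied to eighth (sixteenth + eighth) = 6; sixteenth tied to eighth (sixteenth + eighth) = 6; dotted sixteenth rest = 3; eighth = 4; sixteenth note = 2; eighth = 4.
Adding: 6 + 6 + 3 + 4 + 2 + 4 = 25 thirty-second notes.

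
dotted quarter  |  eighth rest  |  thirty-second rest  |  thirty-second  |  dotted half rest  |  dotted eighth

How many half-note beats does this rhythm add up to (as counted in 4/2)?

One half-note beat = 16 thirty-second notes.
In thirty-second notes: dotted quarter = 12; eighth rest = 4; thirty-second rest = 1; thirty-second = 1; dotted half rest = 24; dotted eighth = 6.
Adding: 12 + 4 + 1 + 1 + 24 + 6 = 48.
48 ÷ 16 = 3 beats.

3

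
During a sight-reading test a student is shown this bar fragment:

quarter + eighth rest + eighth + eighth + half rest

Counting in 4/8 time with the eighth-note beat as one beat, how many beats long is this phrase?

One eighth-note beat = 2 sixteenth notes.
Working in sixteenth notes: quarter = 4; eighth rest = 2; eighth = 2; eighth = 2; half rest = 8.
Altogether 4 + 2 + 2 + 2 + 8 = 18.
18 ÷ 2 = 9 beats.

9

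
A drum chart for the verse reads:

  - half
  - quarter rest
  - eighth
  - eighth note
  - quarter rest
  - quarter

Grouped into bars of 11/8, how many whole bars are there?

1

One bar of 11/8 = 11 eighth notes.
Express everything in eighth notes: half = 4; quarter rest = 2; eighth = 1; eighth note = 1; quarter rest = 2; quarter = 2.
Altogether 4 + 2 + 1 + 1 + 2 + 2 = 12.
12 ÷ 11 = 1 complete bar with 1 left over.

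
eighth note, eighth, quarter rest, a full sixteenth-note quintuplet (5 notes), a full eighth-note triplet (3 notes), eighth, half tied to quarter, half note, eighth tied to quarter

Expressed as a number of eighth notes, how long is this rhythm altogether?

22

Convert each value to eighth notes: eighth note = 1; eighth = 1; quarter rest = 2; a full sixteenth-note quintuplet (5 notes) (five quintuplet sixteenths span one quarter) = 2; a full eighth-note triplet (3 notes) (three triplet eighths span one quarter) = 2; eighth = 1; half tied to quarter (half + quarter) = 6; half note = 4; eighth tied to quarter (eighth + quarter) = 3.
Adding: 1 + 1 + 2 + 2 + 2 + 1 + 6 + 4 + 3 = 22 eighth notes.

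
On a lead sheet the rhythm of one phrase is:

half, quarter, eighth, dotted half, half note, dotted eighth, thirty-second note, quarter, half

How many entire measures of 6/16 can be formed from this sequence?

8

One bar of 6/16 = 12 thirty-second notes.
Convert each value to thirty-second notes: half = 16; quarter = 8; eighth = 4; dotted half = 24; half note = 16; dotted eighth = 6; thirty-second note = 1; quarter = 8; half = 16.
Total: 16 + 8 + 4 + 24 + 16 + 6 + 1 + 8 + 16 = 99.
99 ÷ 12 = 8 complete bars with 3 left over.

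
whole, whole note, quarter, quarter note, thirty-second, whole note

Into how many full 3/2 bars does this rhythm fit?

2

One bar of 3/2 = 48 thirty-second notes.
Each duration in thirty-second notes: whole = 32; whole note = 32; quarter = 8; quarter note = 8; thirty-second = 1; whole note = 32.
Adding: 32 + 32 + 8 + 8 + 1 + 32 = 113.
113 ÷ 48 = 2 complete bars with 17 left over.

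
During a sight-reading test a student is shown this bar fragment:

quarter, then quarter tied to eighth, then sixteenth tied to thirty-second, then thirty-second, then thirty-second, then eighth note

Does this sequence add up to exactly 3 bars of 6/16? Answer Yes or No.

One bar of 6/16 = 12 thirty-second notes, so 3 bars = 36.
Convert each value to thirty-second notes: quarter = 8; quarter tied to eighth (quarter + eighth) = 12; sixteenth tied to thirty-second (sixteenth + thirty-second) = 3; thirty-second = 1; thirty-second = 1; eighth note = 4.
Sum: 8 + 12 + 3 + 1 + 1 + 4 = 29.
29 falls short of 36, so the answer is No.

No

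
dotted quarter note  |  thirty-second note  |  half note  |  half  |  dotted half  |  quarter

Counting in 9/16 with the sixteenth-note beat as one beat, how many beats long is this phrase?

38.5

One sixteenth-note beat = 2 thirty-second notes.
Working in thirty-second notes: dotted quarter note = 12; thirty-second note = 1; half note = 16; half = 16; dotted half = 24; quarter = 8.
Adding: 12 + 1 + 16 + 16 + 24 + 8 = 77.
77 ÷ 2 = 38.5 beats.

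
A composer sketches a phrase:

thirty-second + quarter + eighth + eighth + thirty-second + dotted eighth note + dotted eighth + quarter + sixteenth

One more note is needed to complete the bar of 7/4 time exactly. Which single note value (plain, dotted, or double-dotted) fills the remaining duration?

half note

The bar of 7/4 = 56 thirty-second notes.
Express everything in thirty-second notes: thirty-second = 1; quarter = 8; eighth = 4; eighth = 4; thirty-second = 1; dotted eighth note = 6; dotted eighth = 6; quarter = 8; sixteenth = 2.
Altogether 1 + 8 + 4 + 4 + 1 + 6 + 6 + 8 + 2 = 40.
Remaining: 56 − 40 = 16 thirty-second notes, which is a half note.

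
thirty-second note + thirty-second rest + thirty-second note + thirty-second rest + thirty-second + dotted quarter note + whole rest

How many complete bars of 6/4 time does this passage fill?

1

One bar of 6/4 = 48 thirty-second notes.
Each duration in thirty-second notes: thirty-second note = 1; thirty-second rest = 1; thirty-second note = 1; thirty-second rest = 1; thirty-second = 1; dotted quarter note = 12; whole rest = 32.
Sum: 1 + 1 + 1 + 1 + 1 + 12 + 32 = 49.
49 ÷ 48 = 1 complete bar with 1 left over.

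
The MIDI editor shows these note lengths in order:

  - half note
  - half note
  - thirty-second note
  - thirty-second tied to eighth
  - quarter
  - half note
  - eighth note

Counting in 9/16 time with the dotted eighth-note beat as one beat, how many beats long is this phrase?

One dotted eighth-note beat = 6 thirty-second notes.
Each duration in thirty-second notes: half note = 16; half note = 16; thirty-second note = 1; thirty-second tied to eighth (thirty-second + eighth) = 5; quarter = 8; half note = 16; eighth note = 4.
Sum: 16 + 16 + 1 + 5 + 8 + 16 + 4 = 66.
66 ÷ 6 = 11 beats.

11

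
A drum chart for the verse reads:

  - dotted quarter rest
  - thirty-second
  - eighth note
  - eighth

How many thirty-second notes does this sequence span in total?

Express everything in thirty-second notes: dotted quarter rest = 12; thirty-second = 1; eighth note = 4; eighth = 4.
Total: 12 + 1 + 4 + 4 = 21 thirty-second notes.

21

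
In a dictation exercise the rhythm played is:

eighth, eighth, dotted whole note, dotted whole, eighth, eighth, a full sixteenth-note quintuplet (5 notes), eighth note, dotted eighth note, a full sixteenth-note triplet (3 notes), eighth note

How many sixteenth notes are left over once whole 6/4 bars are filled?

21

One bar of 6/4 = 24 sixteenth notes.
Convert each value to sixteenth notes: eighth = 2; eighth = 2; dotted whole note = 24; dotted whole = 24; eighth = 2; eighth = 2; a full sixteenth-note quintuplet (5 notes) (five quintuplet sixteenths span one quarter) = 4; eighth note = 2; dotted eighth note = 3; a full sixteenth-note triplet (3 notes) (three triplet sixteenths span one eighth) = 2; eighth note = 2.
Total: 2 + 2 + 24 + 24 + 2 + 2 + 4 + 2 + 3 + 2 + 2 = 69.
69 ÷ 24 = 2 complete bars with 21 sixteenth notes remaining.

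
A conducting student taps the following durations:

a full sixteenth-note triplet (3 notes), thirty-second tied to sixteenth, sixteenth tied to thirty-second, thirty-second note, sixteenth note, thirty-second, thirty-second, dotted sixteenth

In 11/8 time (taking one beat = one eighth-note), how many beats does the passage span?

One eighth-note beat = 4 thirty-second notes.
Working in thirty-second notes: a full sixteenth-note triplet (3 notes) (three triplet sixteenths span one eighth) = 4; thirty-second tied to sixteenth (thirty-second + sixteenth) = 3; sixteenth tied to thirty-second (sixteenth + thirty-second) = 3; thirty-second note = 1; sixteenth note = 2; thirty-second = 1; thirty-second = 1; dotted sixteenth = 3.
Altogether 4 + 3 + 3 + 1 + 2 + 1 + 1 + 3 = 18.
18 ÷ 4 = 4.5 beats.

4.5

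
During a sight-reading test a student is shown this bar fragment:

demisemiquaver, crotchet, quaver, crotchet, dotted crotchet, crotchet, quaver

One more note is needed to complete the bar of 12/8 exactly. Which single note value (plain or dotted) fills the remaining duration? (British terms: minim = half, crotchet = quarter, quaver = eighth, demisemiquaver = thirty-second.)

The bar of 12/8 = 48 thirty-second notes.
Working in thirty-second notes: demisemiquaver = 1; crotchet = 8; quaver = 4; crotchet = 8; dotted crotchet = 12; crotchet = 8; quaver = 4.
Total: 1 + 8 + 4 + 8 + 12 + 8 + 4 = 45.
Remaining: 48 − 45 = 3 thirty-second notes, which is a dotted sixteenth note.

dotted sixteenth note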